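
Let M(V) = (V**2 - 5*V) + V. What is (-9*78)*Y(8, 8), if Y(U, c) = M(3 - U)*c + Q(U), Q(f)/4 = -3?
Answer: -244296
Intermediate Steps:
Q(f) = -12 (Q(f) = 4*(-3) = -12)
M(V) = V**2 - 4*V
Y(U, c) = -12 + c*(-1 - U)*(3 - U) (Y(U, c) = ((3 - U)*(-4 + (3 - U)))*c - 12 = ((3 - U)*(-1 - U))*c - 12 = ((-1 - U)*(3 - U))*c - 12 = c*(-1 - U)*(3 - U) - 12 = -12 + c*(-1 - U)*(3 - U))
(-9*78)*Y(8, 8) = (-9*78)*(-12 + 8*(1 + 8)*(-3 + 8)) = -702*(-12 + 8*9*5) = -702*(-12 + 360) = -702*348 = -244296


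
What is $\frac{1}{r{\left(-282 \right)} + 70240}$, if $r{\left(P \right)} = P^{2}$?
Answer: $\frac{1}{149764} \approx 6.6772 \cdot 10^{-6}$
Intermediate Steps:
$\frac{1}{r{\left(-282 \right)} + 70240} = \frac{1}{\left(-282\right)^{2} + 70240} = \frac{1}{79524 + 70240} = \frac{1}{149764}$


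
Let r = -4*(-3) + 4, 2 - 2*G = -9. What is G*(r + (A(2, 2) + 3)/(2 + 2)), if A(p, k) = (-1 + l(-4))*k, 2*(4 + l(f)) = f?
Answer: 583/8 ≈ 72.875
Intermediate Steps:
G = 11/2 (G = 1 - ½*(-9) = 1 + 9/2 = 11/2 ≈ 5.5000)
l(f) = -4 + f/2
r = 16 (r = 12 + 4 = 16)
A(p, k) = -7*k (A(p, k) = (-1 + (-4 + (½)*(-4)))*k = (-1 + (-4 - 2))*k = (-1 - 6)*k = -7*k)
G*(r + (A(2, 2) + 3)/(2 + 2)) = 11*(16 + (-7*2 + 3)/(2 + 2))/2 = 11*(16 + (-14 + 3)/4)/2 = 11*(16 - 11*¼)/2 = 11*(16 - 11/4)/2 = (11/2)*(53/4) = 583/8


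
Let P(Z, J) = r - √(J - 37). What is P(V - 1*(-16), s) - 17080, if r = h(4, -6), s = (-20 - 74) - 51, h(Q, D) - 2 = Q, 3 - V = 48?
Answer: -17074 - I*√182 ≈ -17074.0 - 13.491*I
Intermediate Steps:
V = -45 (V = 3 - 1*48 = 3 - 48 = -45)
h(Q, D) = 2 + Q
s = -145 (s = -94 - 51 = -145)
r = 6 (r = 2 + 4 = 6)
P(Z, J) = 6 - √(-37 + J) (P(Z, J) = 6 - √(J - 37) = 6 - √(-37 + J))
P(V - 1*(-16), s) - 17080 = (6 - √(-37 - 145)) - 17080 = (6 - √(-182)) - 17080 = (6 - I*√182) - 17080 = -17074 - I*√182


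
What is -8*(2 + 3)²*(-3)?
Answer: 600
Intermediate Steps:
-8*(2 + 3)²*(-3) = -8*5²*(-3) = -8*25*(-3) = -200*(-3) = -1*(-600) = 600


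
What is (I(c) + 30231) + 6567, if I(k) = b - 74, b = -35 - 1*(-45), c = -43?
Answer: 36734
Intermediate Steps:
b = 10 (b = -35 + 45 = 10)
I(k) = -64 (I(k) = 10 - 74 = -64)
(I(c) + 30231) + 6567 = (-64 + 30231) + 6567 = 30167 + 6567 = 36734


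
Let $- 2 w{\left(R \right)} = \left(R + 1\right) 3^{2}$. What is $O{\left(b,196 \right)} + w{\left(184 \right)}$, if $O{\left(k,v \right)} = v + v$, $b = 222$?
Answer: $- \frac{881}{2} \approx -440.5$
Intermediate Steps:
$O{\left(k,v \right)} = 2 v$
$w{\left(R \right)} = - \frac{9}{2} - \frac{9 R}{2}$ ($w{\left(R \right)} = - \frac{\left(R + 1\right) 3^{2}}{2} = - \frac{\left(1 + R\right) 9}{2} = - \frac{9 + 9 R}{2} = - \frac{9}{2} - \frac{9 R}{2}$)
$O{\left(b,196 \right)} + w{\left(184 \right)} = 2 \cdot 196 - \frac{1665}{2} = 392 - \frac{1665}{2} = - \frac{881}{2}$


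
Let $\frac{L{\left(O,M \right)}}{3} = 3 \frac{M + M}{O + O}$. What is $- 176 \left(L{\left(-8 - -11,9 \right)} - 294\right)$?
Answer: $46992$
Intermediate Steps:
$L{\left(O,M \right)} = \frac{9 M}{O}$ ($L{\left(O,M \right)} = 3 \cdot 3 \frac{M + M}{O + O} = 3 \cdot 3 \frac{2 M}{2 O} = 3 \cdot 3 \cdot 2 M \frac{1}{2 O} = 3 \cdot 3 \frac{M}{O} = 3 \frac{3 M}{O} = \frac{9 M}{O}$)
$- 176 \left(L{\left(-8 - -11,9 \right)} - 294\right) = - 176 \left(9 \cdot 9 \frac{1}{-8 - -11} - 294\right) = - 176 \left(9 \cdot 9 \frac{1}{-8 + 11} - 294\right) = - 176 \left(9 \cdot 9 \cdot \frac{1}{3} - 294\right) = - 176 \left(27 - 294\right) = \left(-176\right) \left(-267\right) = 46992$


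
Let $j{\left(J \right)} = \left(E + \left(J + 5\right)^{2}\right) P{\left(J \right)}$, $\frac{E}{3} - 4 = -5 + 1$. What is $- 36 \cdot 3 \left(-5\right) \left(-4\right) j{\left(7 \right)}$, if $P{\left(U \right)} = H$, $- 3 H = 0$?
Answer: $0$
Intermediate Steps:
$H = 0$ ($H = \left(- \frac{1}{3}\right) 0 = 0$)
$E = 0$ ($E = 12 + 3 \left(-5 + 1\right) = 12 + 3 \left(-4\right) = 12 - 12 = 0$)
$P{\left(U \right)} = 0$
$j{\left(J \right)} = 0$ ($j{\left(J \right)} = \left(0 + \left(J + 5\right)^{2}\right) 0 = \left(0 + \left(5 + J\right)^{2}\right) 0 = \left(5 + J\right)^{2} \cdot 0 = 0$)
$- 36 \cdot 3 \left(-5\right) \left(-4\right) j{\left(7 \right)} = - 36 \cdot 3 \left(-5\right) \left(-4\right) 0 = - 36 \left(\left(-15\right) \left(-4\right)\right) 0 = \left(-36\right) 60 \cdot 0 = \left(-2160\right) 0 = 0$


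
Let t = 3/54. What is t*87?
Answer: 29/6 ≈ 4.8333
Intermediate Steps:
t = 1/18 (t = 3*(1/54) = 1/18 ≈ 0.055556)
t*87 = (1/18)*87 = 29/6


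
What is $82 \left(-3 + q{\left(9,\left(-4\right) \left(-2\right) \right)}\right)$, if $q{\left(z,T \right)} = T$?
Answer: $410$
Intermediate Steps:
$82 \left(-3 + q{\left(9,\left(-4\right) \left(-2\right) \right)}\right) = 82 \left(-3 - -8\right) = 82 \left(-3 + 8\right) = 82 \cdot 5 = 410$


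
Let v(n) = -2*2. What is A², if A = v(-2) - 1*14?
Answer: 324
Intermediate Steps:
v(n) = -4
A = -18 (A = -4 - 1*14 = -4 - 14 = -18)
A² = (-18)² = 324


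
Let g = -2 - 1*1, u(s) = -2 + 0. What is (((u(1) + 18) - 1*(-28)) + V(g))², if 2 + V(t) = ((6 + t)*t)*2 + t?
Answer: 441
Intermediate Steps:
u(s) = -2
g = -3 (g = -2 - 1 = -3)
V(t) = -2 + t + 2*t*(6 + t) (V(t) = -2 + (((6 + t)*t)*2 + t) = -2 + ((t*(6 + t))*2 + t) = -2 + (2*t*(6 + t) + t) = -2 + (t + 2*t*(6 + t)) = -2 + t + 2*t*(6 + t))
(((u(1) + 18) - 1*(-28)) + V(g))² = (((-2 + 18) - 1*(-28)) + (-2 + 2*(-3)² + 13*(-3)))² = ((16 + 28) + (-2 + 2*9 - 39))² = (44 + (-2 + 18 - 39))² = (44 - 23)² = 21² = 441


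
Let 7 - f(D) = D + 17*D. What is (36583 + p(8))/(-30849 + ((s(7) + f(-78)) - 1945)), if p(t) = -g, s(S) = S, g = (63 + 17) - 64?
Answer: -36567/31376 ≈ -1.1654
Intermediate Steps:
g = 16 (g = 80 - 64 = 16)
f(D) = 7 - 18*D (f(D) = 7 - (D + 17*D) = 7 - 18*D)
p(t) = -16 (p(t) = -1*16 = -16)
(36583 + p(8))/(-30849 + ((s(7) + f(-78)) - 1945)) = (36583 - 16)/(-30849 + ((7 + (7 - 18*(-78))) - 1945)) = 36567/(-30849 + ((7 + (7 + 1404)) - 1945)) = 36567/(-30849 + ((7 + 1411) - 1945)) = 36567/(-30849 + (1418 - 1945)) = 36567/(-30849 - 527) = 36567/(-31376) = 36567*(-1/31376) = -36567/31376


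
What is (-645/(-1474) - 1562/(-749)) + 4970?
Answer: 5489794713/1104026 ≈ 4972.5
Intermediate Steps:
(-645/(-1474) - 1562/(-749)) + 4970 = (-645*(-1/1474) - 1562*(-1/749)) + 4970 = (645/1474 + 1562/749) + 4970 = 2785493/1104026 + 4970 = 5489794713/1104026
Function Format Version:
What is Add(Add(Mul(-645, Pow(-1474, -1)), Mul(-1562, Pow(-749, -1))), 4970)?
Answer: Rational(5489794713, 1104026) ≈ 4972.5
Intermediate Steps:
Add(Add(Mul(-645, Pow(-1474, -1)), Mul(-1562, Pow(-749, -1))), 4970) = Add(Add(Mul(-645, Rational(-1, 1474)), Mul(-1562, Rational(-1, 749))), 4970) = Add(Add(Rational(645, 1474), Rational(1562, 749)), 4970) = Add(Rational(2785493, 1104026), 4970) = Rational(5489794713, 1104026)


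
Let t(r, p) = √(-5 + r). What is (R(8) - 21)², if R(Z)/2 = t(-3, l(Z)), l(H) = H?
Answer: 409 - 168*I*√2 ≈ 409.0 - 237.59*I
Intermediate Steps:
R(Z) = 4*I*√2 (R(Z) = 2*√(-5 - 3) = 2*√(-8) = 2*(2*I*√2) = 4*I*√2)
(R(8) - 21)² = (4*I*√2 - 21)² = (-21 + 4*I*√2)²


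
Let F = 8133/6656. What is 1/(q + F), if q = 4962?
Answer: 6656/33035205 ≈ 0.00020148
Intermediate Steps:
F = 8133/6656 (F = 8133*(1/6656) = 8133/6656 ≈ 1.2219)
1/(q + F) = 1/(4962 + 8133/6656) = 1/(33035205/6656) = 6656/33035205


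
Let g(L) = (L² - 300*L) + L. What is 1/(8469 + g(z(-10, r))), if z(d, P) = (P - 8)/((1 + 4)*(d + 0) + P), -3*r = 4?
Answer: 121/1018175 ≈ 0.00011884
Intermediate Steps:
r = -4/3 (r = -⅓*4 = -4/3 ≈ -1.3333)
z(d, P) = (-8 + P)/(P + 5*d) (z(d, P) = (-8 + P)/(5*d + P) = (-8 + P)/(P + 5*d))
g(L) = L² - 299*L
1/(8469 + g(z(-10, r))) = 1/(8469 + ((-8 - 4/3)/(-4/3 + 5*(-10)))*(-299 + (-8 - 4/3)/(-4/3 + 5*(-10)))) = 1/(8469 + (-28/3/(-4/3 - 50))*(-299 - 28/3/(-4/3 - 50))) = 1/(8469 + (-28/3/(-154/3))*(-299 - 28/3/(-154/3))) = 1/(8469 + (-3/154*(-28/3))*(-299 - 3/154*(-28/3))) = 1/(8469 + 2*(-299 + 2/11)/11) = 1/(8469 + (2/11)*(-3287/11)) = 1/(8469 - 6574/121) = 1/(1018175/121) = 121/1018175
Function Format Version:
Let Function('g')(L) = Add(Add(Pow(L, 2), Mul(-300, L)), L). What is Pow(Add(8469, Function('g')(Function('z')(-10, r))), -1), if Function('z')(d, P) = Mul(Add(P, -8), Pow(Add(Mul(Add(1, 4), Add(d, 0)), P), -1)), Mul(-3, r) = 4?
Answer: Rational(121, 1018175) ≈ 0.00011884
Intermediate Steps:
r = Rational(-4, 3) (r = Mul(Rational(-1, 3), 4) = Rational(-4, 3) ≈ -1.3333)
Function('z')(d, P) = Mul(Pow(Add(P, Mul(5, d)), -1), Add(-8, P)) (Function('z')(d, P) = Mul(Add(-8, P), Pow(Add(Mul(5, d), P), -1)) = Mul(Add(-8, P), Pow(Add(P, Mul(5, d)), -1)) = Mul(Pow(Add(P, Mul(5, d)), -1), Add(-8, P)))
Function('g')(L) = Add(Pow(L, 2), Mul(-299, L))
Pow(Add(8469, Function('g')(Function('z')(-10, r))), -1) = Pow(Add(8469, Mul(Mul(Pow(Add(Rational(-4, 3), Mul(5, -10)), -1), Add(-8, Rational(-4, 3))), Add(-299, Mul(Pow(Add(Rational(-4, 3), Mul(5, -10)), -1), Add(-8, Rational(-4, 3)))))), -1) = Pow(Add(8469, Mul(Mul(Pow(Add(Rational(-4, 3), -50), -1), Rational(-28, 3)), Add(-299, Mul(Pow(Add(Rational(-4, 3), -50), -1), Rational(-28, 3))))), -1) = Pow(Add(8469, Mul(Mul(Pow(Rational(-154, 3), -1), Rational(-28, 3)), Add(-299, Mul(Pow(Rational(-154, 3), -1), Rational(-28, 3))))), -1) = Pow(Add(8469, Mul(Mul(Rational(-3, 154), Rational(-28, 3)), Add(-299, Mul(Rational(-3, 154), Rational(-28, 3))))), -1) = Pow(Add(8469, Mul(Rational(2, 11), Add(-299, Rational(2, 11)))), -1) = Pow(Add(8469, Mul(Rational(2, 11), Rational(-3287, 11))), -1) = Pow(Add(8469, Rational(-6574, 121)), -1) = Pow(Rational(1018175, 121), -1) = Rational(121, 1018175)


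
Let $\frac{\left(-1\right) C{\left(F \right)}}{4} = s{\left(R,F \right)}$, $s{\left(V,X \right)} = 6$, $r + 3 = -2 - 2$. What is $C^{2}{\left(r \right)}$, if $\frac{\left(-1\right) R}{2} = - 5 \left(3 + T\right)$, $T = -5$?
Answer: $576$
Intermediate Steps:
$r = -7$ ($r = -3 - 4 = -7$)
$R = -20$ ($R = - 2 \left(- 5 \left(3 - 5\right)\right) = - 2 \left(\left(-5\right) \left(-2\right)\right) = \left(-2\right) 10 = -20$)
$C{\left(F \right)} = -24$ ($C{\left(F \right)} = \left(-4\right) 6 = -24$)
$C^{2}{\left(r \right)} = \left(-24\right)^{2} = 576$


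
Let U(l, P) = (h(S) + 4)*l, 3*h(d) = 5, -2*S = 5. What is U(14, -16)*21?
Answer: 1666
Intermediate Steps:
S = -5/2 (S = -1/2*5 = -5/2 ≈ -2.5000)
h(d) = 5/3 (h(d) = (1/3)*5 = 5/3)
U(l, P) = 17*l/3 (U(l, P) = (5/3 + 4)*l = 17*l/3)
U(14, -16)*21 = ((17/3)*14)*21 = (238/3)*21 = 1666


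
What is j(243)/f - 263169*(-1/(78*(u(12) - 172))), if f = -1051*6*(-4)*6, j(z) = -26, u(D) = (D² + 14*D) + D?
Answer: 43671865/1967472 ≈ 22.197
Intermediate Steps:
u(D) = D² + 15*D
f = 151344 (f = -(-25224)*6 = -1051*(-144) = 151344)
j(243)/f - 263169*(-1/(78*(u(12) - 172))) = -26/151344 - 263169*(-1/(78*(12*(15 + 12) - 172))) = -26*1/151344 - 263169*(-1/(78*(12*27 - 172))) = -13/75672 - 263169*(-1/(78*(324 - 172))) = -13/75672 - 263169/((-78*152)) = -13/75672 - 263169/(-11856) = -13/75672 - 263169*(-1/11856) = -13/75672 + 4617/208 = 43671865/1967472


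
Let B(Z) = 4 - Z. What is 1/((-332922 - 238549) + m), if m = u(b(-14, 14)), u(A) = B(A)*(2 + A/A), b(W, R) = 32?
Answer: -1/571555 ≈ -1.7496e-6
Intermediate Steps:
u(A) = 12 - 3*A (u(A) = (4 - A)*(2 + A/A) = (4 - A)*(2 + 1) = (4 - A)*3 = 12 - 3*A)
m = -84 (m = 12 - 3*32 = 12 - 96 = -84)
1/((-332922 - 238549) + m) = 1/((-332922 - 238549) - 84) = 1/(-571471 - 84) = 1/(-571555) = -1/571555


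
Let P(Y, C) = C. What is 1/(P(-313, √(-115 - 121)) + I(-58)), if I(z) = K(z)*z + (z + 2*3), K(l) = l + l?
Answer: 1669/11142303 - I*√59/22284606 ≈ 0.00014979 - 3.4468e-7*I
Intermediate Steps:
K(l) = 2*l
I(z) = 6 + z + 2*z² (I(z) = (2*z)*z + (z + 2*3) = 2*z² + (z + 6) = 2*z² + (6 + z) = 6 + z + 2*z²)
1/(P(-313, √(-115 - 121)) + I(-58)) = 1/(√(-115 - 121) + (6 - 58 + 2*(-58)²)) = 1/(√(-236) + (6 - 58 + 2*3364)) = 1/(2*I*√59 + (6 - 58 + 6728)) = 1/(2*I*√59 + 6676) = 1/(6676 + 2*I*√59)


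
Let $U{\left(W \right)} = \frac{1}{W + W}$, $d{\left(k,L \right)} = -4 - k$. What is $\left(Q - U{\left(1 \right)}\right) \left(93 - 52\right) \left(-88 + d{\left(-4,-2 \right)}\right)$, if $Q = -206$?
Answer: $745052$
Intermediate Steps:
$U{\left(W \right)} = \frac{1}{2 W}$
$\left(Q - U{\left(1 \right)}\right) \left(93 - 52\right) \left(-88 + d{\left(-4,-2 \right)}\right) = \left(-206 - \frac{1}{2 \cdot 1}\right) \left(93 - 52\right) \left(-88 - 0\right) = \left(-206 - \frac{1}{2} \cdot 1\right) 41 \left(-88 + \left(-4 + 4\right)\right) = \left(-206 - \frac{1}{2}\right) 41 \left(-88 + 0\right) = \left(-206 - \frac{1}{2}\right) 41 \left(-88\right) = \left(- \frac{413}{2}\right) \left(-3608\right) = 745052$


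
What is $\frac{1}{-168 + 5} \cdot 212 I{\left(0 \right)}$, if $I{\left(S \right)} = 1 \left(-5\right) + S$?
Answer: $\frac{1060}{163} \approx 6.5031$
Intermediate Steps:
$I{\left(S \right)} = -5 + S$
$\frac{1}{-168 + 5} \cdot 212 I{\left(0 \right)} = \frac{1}{-168 + 5} \cdot 212 \left(-5 + 0\right) = \frac{1}{-163} \cdot 212 \left(-5\right) = \left(- \frac{1}{163}\right) 212 \left(-5\right) = \left(- \frac{212}{163}\right) \left(-5\right) = \frac{1060}{163}$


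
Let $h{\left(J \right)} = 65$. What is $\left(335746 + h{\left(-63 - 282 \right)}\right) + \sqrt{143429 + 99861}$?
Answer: $335811 + \sqrt{243290} \approx 3.363 \cdot 10^{5}$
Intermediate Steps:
$\left(335746 + h{\left(-63 - 282 \right)}\right) + \sqrt{143429 + 99861} = \left(335746 + 65\right) + \sqrt{143429 + 99861} = 335811 + \sqrt{243290}$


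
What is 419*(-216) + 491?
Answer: -90013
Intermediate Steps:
419*(-216) + 491 = -90504 + 491 = -90013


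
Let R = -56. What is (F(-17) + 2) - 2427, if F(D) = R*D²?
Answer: -18609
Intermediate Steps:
F(D) = -56*D²
(F(-17) + 2) - 2427 = (-56*(-17)² + 2) - 2427 = (-56*289 + 2) - 2427 = (-16184 + 2) - 2427 = -16182 - 2427 = -18609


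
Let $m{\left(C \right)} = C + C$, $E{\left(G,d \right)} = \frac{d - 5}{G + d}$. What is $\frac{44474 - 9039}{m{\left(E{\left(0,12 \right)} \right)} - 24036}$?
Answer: $- \frac{212610}{144209} \approx -1.4743$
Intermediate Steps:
$E{\left(G,d \right)} = \frac{-5 + d}{G + d}$
$m{\left(C \right)} = 2 C$
$\frac{44474 - 9039}{m{\left(E{\left(0,12 \right)} \right)} - 24036} = \frac{44474 - 9039}{2 \frac{-5 + 12}{0 + 12} - 24036} = \frac{35435}{2 \cdot \frac{1}{12} \cdot 7 - 24036} = \frac{35435}{2 \cdot \frac{7}{12} - 24036} = \frac{35435}{\frac{7}{6} - 24036} = \frac{35435}{- \frac{144209}{6}} = 35435 \left(- \frac{6}{144209}\right) = - \frac{212610}{144209}$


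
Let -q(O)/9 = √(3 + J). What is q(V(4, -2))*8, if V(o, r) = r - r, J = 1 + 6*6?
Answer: -144*√10 ≈ -455.37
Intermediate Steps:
J = 37 (J = 1 + 36 = 37)
V(o, r) = 0
q(O) = -18*√10 (q(O) = -9*√(3 + 37) = -18*√10)
q(V(4, -2))*8 = -18*√10*8 = -144*√10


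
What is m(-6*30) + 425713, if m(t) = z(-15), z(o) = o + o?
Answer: 425683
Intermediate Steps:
z(o) = 2*o
m(t) = -30 (m(t) = 2*(-15) = -30)
m(-6*30) + 425713 = -30 + 425713 = 425683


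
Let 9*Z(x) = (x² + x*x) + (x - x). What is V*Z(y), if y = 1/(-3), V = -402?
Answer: -268/27 ≈ -9.9259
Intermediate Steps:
y = -⅓ ≈ -0.33333
Z(x) = 2*x²/9 (Z(x) = ((x² + x*x) + (x - x))/9 = ((x² + x²) + 0)/9 = (2*x² + 0)/9 = (2*x²)/9 = 2*x²/9)
V*Z(y) = -268*(-⅓)²/3 = -268/(3*9) = -402*2/81 = -268/27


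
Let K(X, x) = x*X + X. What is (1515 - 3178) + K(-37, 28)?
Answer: -2736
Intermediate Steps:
K(X, x) = X + X*x (K(X, x) = X*x + X = X + X*x)
(1515 - 3178) + K(-37, 28) = (1515 - 3178) - 37*(1 + 28) = -1663 - 37*29 = -1663 - 1073 = -2736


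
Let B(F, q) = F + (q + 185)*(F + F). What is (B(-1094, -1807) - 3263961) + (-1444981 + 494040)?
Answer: -667060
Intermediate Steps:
B(F, q) = F + 2*F*(185 + q) (B(F, q) = F + (185 + q)*(2*F) = F + 2*F*(185 + q))
(B(-1094, -1807) - 3263961) + (-1444981 + 494040) = (-1094*(371 + 2*(-1807)) - 3263961) + (-1444981 + 494040) = (-1094*(371 - 3614) - 3263961) - 950941 = (-1094*(-3243) - 3263961) - 950941 = (3547842 - 3263961) - 950941 = 283881 - 950941 = -667060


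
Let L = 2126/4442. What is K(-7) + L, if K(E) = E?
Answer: -14484/2221 ≈ -6.5214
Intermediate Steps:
L = 1063/2221 (L = 2126*(1/4442) = 1063/2221 ≈ 0.47861)
K(-7) + L = -7 + 1063/2221 = -14484/2221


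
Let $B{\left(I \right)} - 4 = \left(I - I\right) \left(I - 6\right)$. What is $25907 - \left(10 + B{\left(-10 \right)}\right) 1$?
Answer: $25893$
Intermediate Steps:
$B{\left(I \right)} = 4$ ($B{\left(I \right)} = 4 + \left(I - I\right) \left(I - 6\right) = 4 + 0 \left(-6 + I\right) = 4 + 0 = 4$)
$25907 - \left(10 + B{\left(-10 \right)}\right) 1 = 25907 - \left(10 + 4\right) 1 = 25907 - 14 \cdot 1 = 25907 - 14 = 25893$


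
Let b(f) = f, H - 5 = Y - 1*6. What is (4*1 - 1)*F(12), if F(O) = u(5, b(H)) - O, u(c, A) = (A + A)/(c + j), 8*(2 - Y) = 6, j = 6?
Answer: -789/22 ≈ -35.864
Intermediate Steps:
Y = 5/4 (Y = 2 - 1/8*6 = 2 - 3/4 = 5/4 ≈ 1.2500)
H = 1/4 (H = 5 + (5/4 - 1*6) = 5 + (5/4 - 6) = 5 - 19/4 = 1/4 ≈ 0.25000)
u(c, A) = 2*A/(6 + c) (u(c, A) = (A + A)/(c + 6) = (2*A)/(6 + c) = 2*A/(6 + c))
F(O) = 1/22 - O (F(O) = 2*(1/4)/(6 + 5) - O = 2*(1/4)/11 - O = 2*(1/4)*(1/11) - O = 1/22 - O)
(4*1 - 1)*F(12) = (4*1 - 1)*(1/22 - 1*12) = (4 - 1)*(1/22 - 12) = 3*(-263/22) = -789/22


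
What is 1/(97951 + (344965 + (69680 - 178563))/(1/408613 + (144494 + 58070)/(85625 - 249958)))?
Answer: -7524556309/704105440945739 ≈ -1.0687e-5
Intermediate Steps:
1/(97951 + (344965 + (69680 - 178563))/(1/408613 + (144494 + 58070)/(85625 - 249958))) = 1/(97951 + (344965 - 108883)/(1/408613 + 202564/(-164333))) = 1/(97951 + 236082/(1/408613 + 202564*(-1/164333))) = 1/(97951 + 236082/(1/408613 - 202564/164333)) = 1/(97951 + 236082/(-82770119399/67148600129)) = 1/(97951 + 236082*(-67148600129/82770119399)) = 1/(97951 - 1441143255968598/7524556309) = 1/(-704105440945739/7524556309) = -7524556309/704105440945739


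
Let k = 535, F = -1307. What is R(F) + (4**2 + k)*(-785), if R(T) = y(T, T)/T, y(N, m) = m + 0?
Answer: -432534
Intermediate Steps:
y(N, m) = m
R(T) = 1 (R(T) = T/T = 1)
R(F) + (4**2 + k)*(-785) = 1 + (4**2 + 535)*(-785) = 1 + (16 + 535)*(-785) = 1 + 551*(-785) = 1 - 432535 = -432534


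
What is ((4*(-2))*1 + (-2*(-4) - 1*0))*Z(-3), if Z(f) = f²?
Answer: 0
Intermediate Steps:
((4*(-2))*1 + (-2*(-4) - 1*0))*Z(-3) = ((4*(-2))*1 + (-2*(-4) - 1*0))*(-3)² = (-8*1 + (8 + 0))*9 = (-8 + 8)*9 = 0*9 = 0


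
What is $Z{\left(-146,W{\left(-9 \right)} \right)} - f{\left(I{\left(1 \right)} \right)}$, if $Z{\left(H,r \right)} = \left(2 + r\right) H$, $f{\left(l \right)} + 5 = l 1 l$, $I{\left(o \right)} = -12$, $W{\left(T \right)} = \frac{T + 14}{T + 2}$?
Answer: $- \frac{2287}{7} \approx -326.71$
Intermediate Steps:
$W{\left(T \right)} = \frac{14 + T}{2 + T}$
$f{\left(l \right)} = -5 + l^{2}$ ($f{\left(l \right)} = -5 + l 1 l = -5 + l l = -5 + l^{2}$)
$Z{\left(H,r \right)} = H \left(2 + r\right)$
$Z{\left(-146,W{\left(-9 \right)} \right)} - f{\left(I{\left(1 \right)} \right)} = - 146 \left(2 + \frac{14 - 9}{2 - 9}\right) - \left(-5 + \left(-12\right)^{2}\right) = - 146 \left(2 + \frac{1}{-7} \cdot 5\right) - \left(-5 + 144\right) = - 146 \left(2 - \frac{5}{7}\right) - 139 = \left(-146\right) \frac{9}{7} - 139 = - \frac{1314}{7} - 139 = - \frac{2287}{7}$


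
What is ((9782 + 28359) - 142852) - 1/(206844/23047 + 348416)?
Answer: -840845078138603/8030150396 ≈ -1.0471e+5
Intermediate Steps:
((9782 + 28359) - 142852) - 1/(206844/23047 + 348416) = (38141 - 142852) - 1/(206844*(1/23047) + 348416) = -104711 - 1/(206844/23047 + 348416) = -104711 - 1/8030150396/23047 = -104711 - 1*23047/8030150396 = -104711 - 23047/8030150396 = -840845078138603/8030150396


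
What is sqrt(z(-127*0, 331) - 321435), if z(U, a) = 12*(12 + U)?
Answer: 3*I*sqrt(35699) ≈ 566.83*I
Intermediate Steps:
z(U, a) = 144 + 12*U
sqrt(z(-127*0, 331) - 321435) = sqrt((144 + 12*(-127*0)) - 321435) = sqrt((144 + 12*0) - 321435) = sqrt((144 + 0) - 321435) = sqrt(144 - 321435) = sqrt(-321291) = 3*I*sqrt(35699)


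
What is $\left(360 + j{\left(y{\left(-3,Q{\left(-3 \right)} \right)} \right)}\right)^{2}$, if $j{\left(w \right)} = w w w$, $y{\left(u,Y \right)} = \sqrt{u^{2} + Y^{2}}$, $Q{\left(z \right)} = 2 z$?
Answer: $220725 + 97200 \sqrt{5} \approx 4.3807 \cdot 10^{5}$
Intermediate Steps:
$y{\left(u,Y \right)} = \sqrt{Y^{2} + u^{2}}$
$j{\left(w \right)} = w^{3}$ ($j{\left(w \right)} = w^{2} w = w^{3}$)
$\left(360 + j{\left(y{\left(-3,Q{\left(-3 \right)} \right)} \right)}\right)^{2} = \left(360 + \left(\sqrt{\left(2 \left(-3\right)\right)^{2} + \left(-3\right)^{2}}\right)^{3}\right)^{2} = \left(360 + \left(\sqrt{\left(-6\right)^{2} + 9}\right)^{3}\right)^{2} = \left(360 + \left(\sqrt{36 + 9}\right)^{3}\right)^{2} = \left(360 + \left(\sqrt{45}\right)^{3}\right)^{2} = \left(360 + \left(3 \sqrt{5}\right)^{3}\right)^{2} = \left(360 + 135 \sqrt{5}\right)^{2}$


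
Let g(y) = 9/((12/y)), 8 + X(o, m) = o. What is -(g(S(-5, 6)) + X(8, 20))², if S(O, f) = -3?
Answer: -81/16 ≈ -5.0625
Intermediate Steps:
X(o, m) = -8 + o
g(y) = 3*y/4 (g(y) = 9*(y/12) = 3*y/4)
-(g(S(-5, 6)) + X(8, 20))² = -((¾)*(-3) + (-8 + 8))² = -(-9/4 + 0)² = -(-9/4)² = -1*81/16 = -81/16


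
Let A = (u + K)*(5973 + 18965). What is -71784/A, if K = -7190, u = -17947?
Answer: 3988/34825917 ≈ 0.00011451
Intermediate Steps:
A = -626866506 (A = (-17947 - 7190)*(5973 + 18965) = -25137*24938 = -626866506)
-71784/A = -71784/(-626866506) = -71784*(-1/626866506) = 3988/34825917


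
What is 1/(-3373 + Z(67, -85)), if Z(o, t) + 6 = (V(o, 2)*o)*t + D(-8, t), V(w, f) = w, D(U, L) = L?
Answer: -1/385029 ≈ -2.5972e-6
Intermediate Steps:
Z(o, t) = -6 + t + t*o² (Z(o, t) = -6 + ((o*o)*t + t) = -6 + (o²*t + t) = -6 + (t*o² + t) = -6 + (t + t*o²) = -6 + t + t*o²)
1/(-3373 + Z(67, -85)) = 1/(-3373 + (-6 - 85 - 85*67²)) = 1/(-3373 + (-6 - 85 - 85*4489)) = 1/(-3373 + (-6 - 85 - 381565)) = 1/(-3373 - 381656) = 1/(-385029) = -1/385029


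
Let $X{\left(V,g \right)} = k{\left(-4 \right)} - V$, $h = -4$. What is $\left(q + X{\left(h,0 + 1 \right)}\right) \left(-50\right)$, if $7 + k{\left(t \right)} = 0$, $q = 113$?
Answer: $-5500$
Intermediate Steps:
$k{\left(t \right)} = -7$ ($k{\left(t \right)} = -7 + 0 = -7$)
$X{\left(V,g \right)} = -7 - V$
$\left(q + X{\left(h,0 + 1 \right)}\right) \left(-50\right) = \left(113 - 3\right) \left(-50\right) = 110 \left(-50\right) = -5500$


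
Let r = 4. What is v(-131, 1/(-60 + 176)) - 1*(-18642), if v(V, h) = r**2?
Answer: 18658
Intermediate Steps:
v(V, h) = 16 (v(V, h) = 4**2 = 16)
v(-131, 1/(-60 + 176)) - 1*(-18642) = 16 - 1*(-18642) = 16 + 18642 = 18658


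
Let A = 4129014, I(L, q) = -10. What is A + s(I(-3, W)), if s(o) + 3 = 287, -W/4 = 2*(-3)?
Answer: 4129298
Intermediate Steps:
W = 24 (W = -8*(-3) = -4*(-6) = 24)
s(o) = 284 (s(o) = -3 + 287 = 284)
A + s(I(-3, W)) = 4129014 + 284 = 4129298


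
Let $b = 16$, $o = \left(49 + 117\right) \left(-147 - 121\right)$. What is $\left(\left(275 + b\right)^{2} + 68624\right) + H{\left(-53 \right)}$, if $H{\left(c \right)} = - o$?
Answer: $197793$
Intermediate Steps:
$o = -44488$ ($o = 166 \left(-268\right) = -44488$)
$H{\left(c \right)} = 44488$ ($H{\left(c \right)} = \left(-1\right) \left(-44488\right) = 44488$)
$\left(\left(275 + b\right)^{2} + 68624\right) + H{\left(-53 \right)} = \left(\left(275 + 16\right)^{2} + 68624\right) + 44488 = \left(291^{2} + 68624\right) + 44488 = \left(84681 + 68624\right) + 44488 = 153305 + 44488 = 197793$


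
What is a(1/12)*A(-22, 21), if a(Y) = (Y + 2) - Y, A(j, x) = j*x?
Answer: -924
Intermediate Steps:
a(Y) = 2 (a(Y) = (2 + Y) - Y = 2)
a(1/12)*A(-22, 21) = 2*(-22*21) = 2*(-462) = -924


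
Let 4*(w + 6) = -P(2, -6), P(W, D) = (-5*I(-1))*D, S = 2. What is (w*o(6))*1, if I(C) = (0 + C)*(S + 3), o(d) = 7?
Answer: 441/2 ≈ 220.50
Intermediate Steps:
I(C) = 5*C (I(C) = (0 + C)*(2 + 3) = C*5 = 5*C)
P(W, D) = 25*D (P(W, D) = (-25*(-1))*D = (-5*(-5))*D = 25*D)
w = 63/2 (w = -6 + (-25*(-6))/4 = -6 + (-1*(-150))/4 = -6 + (¼)*150 = -6 + 75/2 = 63/2 ≈ 31.500)
(w*o(6))*1 = ((63/2)*7)*1 = (441/2)*1 = 441/2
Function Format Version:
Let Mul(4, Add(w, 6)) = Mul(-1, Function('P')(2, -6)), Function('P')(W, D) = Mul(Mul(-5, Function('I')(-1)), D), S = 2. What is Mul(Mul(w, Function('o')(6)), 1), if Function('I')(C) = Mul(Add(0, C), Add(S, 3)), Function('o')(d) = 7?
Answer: Rational(441, 2) ≈ 220.50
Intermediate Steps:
Function('I')(C) = Mul(5, C) (Function('I')(C) = Mul(Add(0, C), Add(2, 3)) = Mul(C, 5) = Mul(5, C))
Function('P')(W, D) = Mul(25, D) (Function('P')(W, D) = Mul(Mul(-5, Mul(5, -1)), D) = Mul(Mul(-5, -5), D) = Mul(25, D))
w = Rational(63, 2) (w = Add(-6, Mul(Rational(1, 4), Mul(-1, Mul(25, -6)))) = Add(-6, Mul(Rational(1, 4), Mul(-1, -150))) = Add(-6, Mul(Rational(1, 4), 150)) = Add(-6, Rational(75, 2)) = Rational(63, 2) ≈ 31.500)
Mul(Mul(w, Function('o')(6)), 1) = Mul(Mul(Rational(63, 2), 7), 1) = Mul(Rational(441, 2), 1) = Rational(441, 2)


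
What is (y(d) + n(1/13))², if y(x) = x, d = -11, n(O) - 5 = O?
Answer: 5929/169 ≈ 35.083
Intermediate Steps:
n(O) = 5 + O
(y(d) + n(1/13))² = (-11 + (5 + 1/13))² = (-11 + 66/13)² = (-77/13)² = 5929/169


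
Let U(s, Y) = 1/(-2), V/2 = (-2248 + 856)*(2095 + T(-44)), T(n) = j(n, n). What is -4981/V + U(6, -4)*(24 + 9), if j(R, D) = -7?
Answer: -95909387/5812992 ≈ -16.499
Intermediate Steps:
T(n) = -7
V = -5812992 (V = 2*((-2248 + 856)*(2095 - 7)) = 2*(-1392*2088) = 2*(-2906496) = -5812992)
U(s, Y) = -½
-4981/V + U(6, -4)*(24 + 9) = -4981/(-5812992) - (24 + 9)/2 = -4981*(-1/5812992) - ½*33 = 4981/5812992 - 33/2 = -95909387/5812992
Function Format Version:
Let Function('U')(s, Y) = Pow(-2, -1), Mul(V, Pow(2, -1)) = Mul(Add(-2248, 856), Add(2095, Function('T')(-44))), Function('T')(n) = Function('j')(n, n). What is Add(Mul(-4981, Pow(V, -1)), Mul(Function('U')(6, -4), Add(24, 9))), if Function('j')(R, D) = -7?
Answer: Rational(-95909387, 5812992) ≈ -16.499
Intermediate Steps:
Function('T')(n) = -7
V = -5812992 (V = Mul(2, Mul(Add(-2248, 856), Add(2095, -7))) = Mul(2, Mul(-1392, 2088)) = Mul(2, -2906496) = -5812992)
Function('U')(s, Y) = Rational(-1, 2)
Add(Mul(-4981, Pow(V, -1)), Mul(Function('U')(6, -4), Add(24, 9))) = Add(Mul(-4981, Pow(-5812992, -1)), Mul(Rational(-1, 2), Add(24, 9))) = Add(Mul(-4981, Rational(-1, 5812992)), Mul(Rational(-1, 2), 33)) = Add(Rational(4981, 5812992), Rational(-33, 2)) = Rational(-95909387, 5812992)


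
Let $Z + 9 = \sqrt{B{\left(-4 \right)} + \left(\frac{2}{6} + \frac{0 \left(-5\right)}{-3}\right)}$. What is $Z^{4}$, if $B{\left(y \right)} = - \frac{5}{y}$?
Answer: $\frac{\left(54 - \sqrt{57}\right)^{4}}{1296} \approx 3592.1$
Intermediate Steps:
$Z = -9 + \frac{\sqrt{57}}{6}$ ($Z = -9 + \sqrt{- \frac{5}{-4} + \left(\frac{2}{6} + \frac{0 \left(-5\right)}{-3}\right)} = -9 + \sqrt{\left(-5\right) \left(- \frac{1}{4}\right) + \left(2 \cdot \frac{1}{6} + 0 \left(- \frac{1}{3}\right)\right)} = -9 + \sqrt{\frac{5}{4} + \left(\frac{1}{3} + 0\right)} = -9 + \sqrt{\frac{5}{4} + \frac{1}{3}} = -9 + \sqrt{\frac{19}{12}} = -9 + \frac{\sqrt{57}}{6} \approx -7.7417$)
$Z^{4} = \left(-9 + \frac{\sqrt{57}}{6}\right)^{4}$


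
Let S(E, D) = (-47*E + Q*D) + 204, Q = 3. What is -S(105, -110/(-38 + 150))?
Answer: 265101/56 ≈ 4733.9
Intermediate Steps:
S(E, D) = 204 - 47*E + 3*D (S(E, D) = (-47*E + 3*D) + 204 = 204 - 47*E + 3*D)
-S(105, -110/(-38 + 150)) = -(204 - 47*105 + 3*(-110/(-38 + 150))) = -(204 - 4935 + 3*(-110/112)) = -(204 - 4935 + 3*(-110*1/112)) = -(204 - 4935 + 3*(-55/56)) = -(204 - 4935 - 165/56) = -1*(-265101/56) = 265101/56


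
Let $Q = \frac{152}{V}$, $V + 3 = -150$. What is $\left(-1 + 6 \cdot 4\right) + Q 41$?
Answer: $- \frac{2713}{153} \approx -17.732$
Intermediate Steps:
$V = -153$ ($V = -3 - 150 = -153$)
$Q = - \frac{152}{153}$ ($Q = \frac{152}{-153} = 152 \left(- \frac{1}{153}\right) = - \frac{152}{153} \approx -0.99346$)
$\left(-1 + 6 \cdot 4\right) + Q 41 = \left(-1 + 6 \cdot 4\right) - \frac{6232}{153} = \left(-1 + 24\right) - \frac{6232}{153} = 23 - \frac{6232}{153} = - \frac{2713}{153}$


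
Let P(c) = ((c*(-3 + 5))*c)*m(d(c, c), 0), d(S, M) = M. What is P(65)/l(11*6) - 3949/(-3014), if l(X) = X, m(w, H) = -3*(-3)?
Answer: 3476899/3014 ≈ 1153.6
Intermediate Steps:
m(w, H) = 9
P(c) = 18*c**2 (P(c) = ((c*(-3 + 5))*c)*9 = ((c*2)*c)*9 = ((2*c)*c)*9 = (2*c**2)*9 = 18*c**2)
P(65)/l(11*6) - 3949/(-3014) = (18*65**2)/((11*6)) - 3949/(-3014) = (18*4225)/66 - 3949*(-1/3014) = 76050*(1/66) + 359/274 = 12675/11 + 359/274 = 3476899/3014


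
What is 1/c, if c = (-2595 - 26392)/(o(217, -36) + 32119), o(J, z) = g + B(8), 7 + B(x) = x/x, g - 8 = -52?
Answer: -32069/28987 ≈ -1.1063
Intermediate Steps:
g = -44 (g = 8 - 52 = -44)
B(x) = -6 (B(x) = -7 + x/x = -7 + 1 = -6)
o(J, z) = -50 (o(J, z) = -44 - 6 = -50)
c = -28987/32069 (c = (-2595 - 26392)/(-50 + 32119) = -28987/32069 ≈ -0.90389)
1/c = 1/(-28987/32069) = -32069/28987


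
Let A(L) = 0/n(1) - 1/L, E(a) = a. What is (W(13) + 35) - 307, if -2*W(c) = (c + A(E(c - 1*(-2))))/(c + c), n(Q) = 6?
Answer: -106177/390 ≈ -272.25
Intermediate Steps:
A(L) = -1/L (A(L) = 0/6 - 1/L = 0*(1/6) - 1/L = 0 - 1/L = -1/L)
W(c) = -(c - 1/(2 + c))/(4*c) (W(c) = -(c - 1/(c - 1*(-2)))/(2*(c + c)) = -(c - 1/(c + 2))/(2*(2*c)) = -(c - 1/(2 + c))*1/(2*c)/2 = -(c - 1/(2 + c))/(4*c))
(W(13) + 35) - 307 = ((1/4)*(1 - 1*13*(2 + 13))/(13*(2 + 13)) + 35) - 307 = ((1/4)*(1/13)*(1 - 1*13*15)/15 + 35) - 307 = ((1/4)*(1/13)*(1/15)*(1 - 195) + 35) - 307 = ((1/4)*(1/13)*(1/15)*(-194) + 35) - 307 = (-97/390 + 35) - 307 = 13553/390 - 307 = -106177/390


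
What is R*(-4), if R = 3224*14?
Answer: -180544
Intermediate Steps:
R = 45136
R*(-4) = 45136*(-4) = -180544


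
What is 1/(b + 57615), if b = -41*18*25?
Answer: 1/39165 ≈ 2.5533e-5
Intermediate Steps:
b = -18450 (b = -738*25 = -18450)
1/(b + 57615) = 1/(-18450 + 57615) = 1/39165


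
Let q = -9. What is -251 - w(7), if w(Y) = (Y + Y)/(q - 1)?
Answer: -1248/5 ≈ -249.60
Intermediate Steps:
w(Y) = -Y/5 (w(Y) = (Y + Y)/(-9 - 1) = (2*Y)/(-10) = (2*Y)*(-⅒) = -Y/5)
-251 - w(7) = -251 - (-1)*7/5 = -251 - 1*(-7/5) = -251 + 7/5 = -1248/5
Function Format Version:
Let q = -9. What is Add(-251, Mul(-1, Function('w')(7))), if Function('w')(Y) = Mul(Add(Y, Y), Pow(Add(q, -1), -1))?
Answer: Rational(-1248, 5) ≈ -249.60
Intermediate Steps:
Function('w')(Y) = Mul(Rational(-1, 5), Y) (Function('w')(Y) = Mul(Add(Y, Y), Pow(Add(-9, -1), -1)) = Mul(Mul(2, Y), Pow(-10, -1)) = Mul(Mul(2, Y), Rational(-1, 10)) = Mul(Rational(-1, 5), Y))
Add(-251, Mul(-1, Function('w')(7))) = Add(-251, Mul(-1, Mul(Rational(-1, 5), 7))) = Add(-251, Mul(-1, Rational(-7, 5))) = Add(-251, Rational(7, 5)) = Rational(-1248, 5)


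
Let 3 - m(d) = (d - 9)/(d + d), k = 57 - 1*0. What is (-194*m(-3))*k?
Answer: -11058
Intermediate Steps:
k = 57 (k = 57 + 0 = 57)
m(d) = 3 - (-9 + d)/(2*d) (m(d) = 3 - (d - 9)/(d + d) = 3 - (-9 + d)/(2*d))
(-194*m(-3))*k = -97*(9 + 5*(-3))/(-3)*57 = -97*(-1)*(9 - 15)/3*57 = -97*(-1)*(-6)/3*57 = -194*1*57 = -194*57 = -11058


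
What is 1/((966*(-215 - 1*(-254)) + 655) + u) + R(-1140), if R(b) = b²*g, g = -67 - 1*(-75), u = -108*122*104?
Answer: 13848277679999/1331975 ≈ 1.0397e+7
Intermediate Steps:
u = -1370304 (u = -13176*104 = -1370304)
g = 8 (g = -67 + 75 = 8)
R(b) = 8*b² (R(b) = b²*8 = 8*b²)
1/((966*(-215 - 1*(-254)) + 655) + u) + R(-1140) = 1/((966*(-215 - 1*(-254)) + 655) - 1370304) + 8*(-1140)² = 1/((966*(-215 + 254) + 655) - 1370304) + 8*1299600 = 1/((966*39 + 655) - 1370304) + 10396800 = 1/((37674 + 655) - 1370304) + 10396800 = 1/(38329 - 1370304) + 10396800 = 1/(-1331975) + 10396800 = -1/1331975 + 10396800 = 13848277679999/1331975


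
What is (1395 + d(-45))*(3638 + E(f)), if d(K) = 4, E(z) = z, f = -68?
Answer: 4994430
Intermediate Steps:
(1395 + d(-45))*(3638 + E(f)) = (1395 + 4)*(3638 - 68) = 1399*3570 = 4994430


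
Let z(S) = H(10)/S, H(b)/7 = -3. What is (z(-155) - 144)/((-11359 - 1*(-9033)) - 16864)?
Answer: 22299/2974450 ≈ 0.0074968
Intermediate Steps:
H(b) = -21 (H(b) = 7*(-3) = -21)
z(S) = -21/S
(z(-155) - 144)/((-11359 - 1*(-9033)) - 16864) = (-21/(-155) - 144)/((-11359 - 1*(-9033)) - 16864) = (-21*(-1/155) - 144)/((-11359 + 9033) - 16864) = (21/155 - 144)/(-2326 - 16864) = -22299/155/(-19190) = -22299/155*(-1/19190) = 22299/2974450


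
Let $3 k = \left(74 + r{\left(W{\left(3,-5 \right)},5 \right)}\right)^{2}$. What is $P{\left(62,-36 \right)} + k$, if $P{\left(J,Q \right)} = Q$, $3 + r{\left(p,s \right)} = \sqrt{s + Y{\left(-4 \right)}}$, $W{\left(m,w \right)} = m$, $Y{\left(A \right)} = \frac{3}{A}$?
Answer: $\frac{6583}{4} + \frac{71 \sqrt{17}}{3} \approx 1743.3$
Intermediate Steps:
$r{\left(p,s \right)} = -3 + \sqrt{- \frac{3}{4} + s}$ ($r{\left(p,s \right)} = -3 + \sqrt{s + \frac{3}{-4}} = -3 + \sqrt{s + 3 \left(- \frac{1}{4}\right)} = -3 + \sqrt{s - \frac{3}{4}} = -3 + \sqrt{- \frac{3}{4} + s}$)
$k = \frac{\left(71 + \frac{\sqrt{17}}{2}\right)^{2}}{3}$ ($k = \frac{\left(74 - \left(3 - \frac{\sqrt{-3 + 4 \cdot 5}}{2}\right)\right)^{2}}{3} = \frac{\left(74 - \left(3 - \frac{\sqrt{-3 + 20}}{2}\right)\right)^{2}}{3} = \frac{\left(74 - \left(3 - \frac{\sqrt{17}}{2}\right)\right)^{2}}{3} = \frac{\left(71 + \frac{\sqrt{17}}{2}\right)^{2}}{3} \approx 1779.3$)
$P{\left(62,-36 \right)} + k = -36 + \frac{\left(142 + \sqrt{17}\right)^{2}}{12}$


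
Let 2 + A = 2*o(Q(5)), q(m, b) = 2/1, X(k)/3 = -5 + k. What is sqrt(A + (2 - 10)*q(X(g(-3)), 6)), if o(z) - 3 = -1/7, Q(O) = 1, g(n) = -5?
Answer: I*sqrt(602)/7 ≈ 3.5051*I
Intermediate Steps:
o(z) = 20/7 (o(z) = 3 - 1/7 = 20/7)
X(k) = -15 + 3*k (X(k) = 3*(-5 + k) = -15 + 3*k)
q(m, b) = 2 (q(m, b) = 2*1 = 2)
A = 26/7 (A = -2 + 2*(20/7) = -2 + 40/7 = 26/7 ≈ 3.7143)
sqrt(A + (2 - 10)*q(X(g(-3)), 6)) = sqrt(26/7 + (2 - 10)*2) = sqrt(26/7 - 8*2) = sqrt(26/7 - 16) = sqrt(-86/7) = I*sqrt(602)/7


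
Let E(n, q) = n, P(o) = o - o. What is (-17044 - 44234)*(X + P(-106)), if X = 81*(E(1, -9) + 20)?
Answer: -104233878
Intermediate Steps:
P(o) = 0
X = 1701 (X = 81*(1 + 20) = 81*21 = 1701)
(-17044 - 44234)*(X + P(-106)) = (-17044 - 44234)*(1701 + 0) = -61278*1701 = -104233878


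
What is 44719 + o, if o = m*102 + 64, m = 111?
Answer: 56105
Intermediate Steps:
o = 11386 (o = 111*102 + 64 = 11322 + 64 = 11386)
44719 + o = 44719 + 11386 = 56105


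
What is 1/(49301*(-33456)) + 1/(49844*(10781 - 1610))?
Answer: 343799/217410360351408 ≈ 1.5813e-9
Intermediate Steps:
1/(49301*(-33456)) + 1/(49844*(10781 - 1610)) = (1/49301)*(-1/33456) + (1/49844)/9171 = -1/1649414256 + (1/49844)*(1/9171) = -1/1649414256 + 1/457119324 = 343799/217410360351408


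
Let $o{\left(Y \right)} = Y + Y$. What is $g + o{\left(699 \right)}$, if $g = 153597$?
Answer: $154995$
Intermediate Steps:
$o{\left(Y \right)} = 2 Y$
$g + o{\left(699 \right)} = 153597 + 2 \cdot 699 = 153597 + 1398 = 154995$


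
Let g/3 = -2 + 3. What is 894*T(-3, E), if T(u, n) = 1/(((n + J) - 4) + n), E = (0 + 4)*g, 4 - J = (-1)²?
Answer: 894/23 ≈ 38.870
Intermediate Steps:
J = 3 (J = 4 - 1*(-1)² = 4 - 1*1 = 4 - 1 = 3)
g = 3 (g = 3*(-2 + 3) = 3*1 = 3)
E = 12 (E = (0 + 4)*3 = 4*3 = 12)
T(u, n) = 1/(-1 + 2*n) (T(u, n) = 1/(((n + 3) - 4) + n) = 1/(((3 + n) - 4) + n) = 1/((-1 + n) + n) = 1/(-1 + 2*n))
894*T(-3, E) = 894/(-1 + 2*12) = 894/(-1 + 24) = 894/23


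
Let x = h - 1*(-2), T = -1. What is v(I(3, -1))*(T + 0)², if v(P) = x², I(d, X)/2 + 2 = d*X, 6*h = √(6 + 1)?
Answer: (12 + √7)²/36 ≈ 5.9583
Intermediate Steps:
h = √7/6 (h = √(6 + 1)/6 = √7/6 ≈ 0.44096)
x = 2 + √7/6 (x = √7/6 - 1*(-2) = √7/6 + 2 = 2 + √7/6 ≈ 2.4410)
I(d, X) = -4 + 2*X*d (I(d, X) = -4 + 2*(d*X) = -4 + 2*(X*d) = -4 + 2*X*d)
v(P) = (2 + √7/6)²
v(I(3, -1))*(T + 0)² = ((12 + √7)²/36)*(-1 + 0)² = ((12 + √7)²/36)*(-1)² = ((12 + √7)²/36)*1 = (12 + √7)²/36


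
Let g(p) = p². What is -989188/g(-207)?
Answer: -989188/42849 ≈ -23.085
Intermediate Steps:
-989188/g(-207) = -989188/((-207)²) = -989188/42849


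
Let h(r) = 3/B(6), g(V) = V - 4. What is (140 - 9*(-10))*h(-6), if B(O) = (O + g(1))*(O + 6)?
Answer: 115/6 ≈ 19.167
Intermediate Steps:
g(V) = -4 + V
B(O) = (-3 + O)*(6 + O) (B(O) = (O + (-4 + 1))*(O + 6) = (O - 3)*(6 + O) = (-3 + O)*(6 + O))
h(r) = 1/12 (h(r) = 3/(-18 + 6² + 3*6) = 3/(-18 + 36 + 18) = 3/36 = 3*(1/36) = 1/12)
(140 - 9*(-10))*h(-6) = (140 - 9*(-10))*(1/12) = (140 + 90)*(1/12) = 230*(1/12) = 115/6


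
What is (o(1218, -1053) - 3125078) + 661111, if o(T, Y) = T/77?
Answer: -27103463/11 ≈ -2.4640e+6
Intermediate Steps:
o(T, Y) = T/77 (o(T, Y) = T*(1/77) = T/77)
(o(1218, -1053) - 3125078) + 661111 = ((1/77)*1218 - 3125078) + 661111 = (174/11 - 3125078) + 661111 = -34375684/11 + 661111 = -27103463/11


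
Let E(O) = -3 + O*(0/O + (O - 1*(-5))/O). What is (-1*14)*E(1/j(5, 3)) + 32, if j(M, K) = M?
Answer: 6/5 ≈ 1.2000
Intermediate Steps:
E(O) = 2 + O (E(O) = -3 + O*(0 + (O + 5)/O) = -3 + O*(0 + (5 + O)/O) = -3 + O*((5 + O)/O) = -3 + (5 + O) = 2 + O)
(-1*14)*E(1/j(5, 3)) + 32 = (-1*14)*(2 + 1/5) + 32 = -14*(2 + ⅕) + 32 = -14*11/5 + 32 = -154/5 + 32 = 6/5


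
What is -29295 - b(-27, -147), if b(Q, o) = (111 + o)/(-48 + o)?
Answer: -1904187/65 ≈ -29295.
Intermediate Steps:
b(Q, o) = (111 + o)/(-48 + o)
-29295 - b(-27, -147) = -29295 - (111 - 147)/(-48 - 147) = -29295 - (-36)/(-195) = -29295 - (-1)*(-36)/195 = -29295 - 1*12/65 = -29295 - 12/65 = -1904187/65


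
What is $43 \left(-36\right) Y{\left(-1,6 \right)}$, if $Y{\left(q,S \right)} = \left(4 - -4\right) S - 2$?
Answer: $-71208$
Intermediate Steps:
$Y{\left(q,S \right)} = -2 + 8 S$ ($Y{\left(q,S \right)} = \left(4 + 4\right) S - 2 = 8 S - 2 = -2 + 8 S$)
$43 \left(-36\right) Y{\left(-1,6 \right)} = 43 \left(-36\right) \left(-2 + 8 \cdot 6\right) = - 1548 \left(-2 + 48\right) = \left(-1548\right) 46 = -71208$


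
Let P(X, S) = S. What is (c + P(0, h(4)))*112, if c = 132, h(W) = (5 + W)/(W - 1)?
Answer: 15120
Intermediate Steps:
h(W) = (5 + W)/(-1 + W)
(c + P(0, h(4)))*112 = (132 + (5 + 4)/(-1 + 4))*112 = (132 + 9/3)*112 = (132 + (1/3)*9)*112 = (132 + 3)*112 = 135*112 = 15120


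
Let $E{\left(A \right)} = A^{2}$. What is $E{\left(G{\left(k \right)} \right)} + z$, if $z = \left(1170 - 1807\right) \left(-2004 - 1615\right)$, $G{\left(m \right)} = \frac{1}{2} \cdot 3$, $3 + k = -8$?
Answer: $\frac{9221221}{4} \approx 2.3053 \cdot 10^{6}$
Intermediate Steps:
$k = -11$ ($k = -3 - 8 = -11$)
$G{\left(m \right)} = \frac{3}{2}$ ($G{\left(m \right)} = \frac{1}{2} \cdot 3 = \frac{3}{2}$)
$z = 2305303$ ($z = \left(-637\right) \left(-3619\right) = 2305303$)
$E{\left(G{\left(k \right)} \right)} + z = \left(\frac{3}{2}\right)^{2} + 2305303 = \frac{9}{4} + 2305303 = \frac{9221221}{4}$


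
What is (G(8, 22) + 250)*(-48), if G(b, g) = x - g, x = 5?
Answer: -11184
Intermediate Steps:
G(b, g) = 5 - g
(G(8, 22) + 250)*(-48) = ((5 - 1*22) + 250)*(-48) = ((5 - 22) + 250)*(-48) = (-17 + 250)*(-48) = 233*(-48) = -11184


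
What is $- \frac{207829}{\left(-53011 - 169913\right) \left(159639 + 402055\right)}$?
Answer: $\frac{207829}{125215073256} \approx 1.6598 \cdot 10^{-6}$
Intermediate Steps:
$- \frac{207829}{\left(-53011 - 169913\right) \left(159639 + 402055\right)} = - \frac{207829}{\left(-222924\right) 561694} = - \frac{207829}{-125215073256} = \left(-207829\right) \left(- \frac{1}{125215073256}\right) = \frac{207829}{125215073256}$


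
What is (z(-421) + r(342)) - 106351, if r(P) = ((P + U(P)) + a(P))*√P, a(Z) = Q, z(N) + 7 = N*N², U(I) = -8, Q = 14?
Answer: -74724819 + 1044*√38 ≈ -7.4718e+7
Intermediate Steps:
z(N) = -7 + N³ (z(N) = -7 + N*N² = -7 + N³)
a(Z) = 14
r(P) = √P*(6 + P) (r(P) = ((P - 8) + 14)*√P = ((-8 + P) + 14)*√P = (6 + P)*√P = √P*(6 + P))
(z(-421) + r(342)) - 106351 = ((-7 + (-421)³) + √342*(6 + 342)) - 106351 = ((-7 - 74618461) + (3*√38)*348) - 106351 = (-74618468 + 1044*√38) - 106351 = -74724819 + 1044*√38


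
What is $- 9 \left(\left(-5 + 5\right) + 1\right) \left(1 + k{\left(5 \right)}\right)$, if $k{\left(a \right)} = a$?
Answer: $-54$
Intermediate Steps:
$- 9 \left(\left(-5 + 5\right) + 1\right) \left(1 + k{\left(5 \right)}\right) = - 9 \left(\left(-5 + 5\right) + 1\right) \left(1 + 5\right) = - 9 \left(0 + 1\right) 6 = - 9 \cdot 1 \cdot 6 = \left(-9\right) 6 = -54$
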